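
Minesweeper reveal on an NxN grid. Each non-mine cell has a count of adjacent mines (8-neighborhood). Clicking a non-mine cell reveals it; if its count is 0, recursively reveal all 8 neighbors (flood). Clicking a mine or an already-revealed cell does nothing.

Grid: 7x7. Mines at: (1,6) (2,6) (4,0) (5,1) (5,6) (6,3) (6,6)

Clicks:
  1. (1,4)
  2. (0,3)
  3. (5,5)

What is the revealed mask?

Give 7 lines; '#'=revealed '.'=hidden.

Answer: ######.
######.
######.
######.
.#####.
..####.
.......

Derivation:
Click 1 (1,4) count=0: revealed 33 new [(0,0) (0,1) (0,2) (0,3) (0,4) (0,5) (1,0) (1,1) (1,2) (1,3) (1,4) (1,5) (2,0) (2,1) (2,2) (2,3) (2,4) (2,5) (3,0) (3,1) (3,2) (3,3) (3,4) (3,5) (4,1) (4,2) (4,3) (4,4) (4,5) (5,2) (5,3) (5,4) (5,5)] -> total=33
Click 2 (0,3) count=0: revealed 0 new [(none)] -> total=33
Click 3 (5,5) count=2: revealed 0 new [(none)] -> total=33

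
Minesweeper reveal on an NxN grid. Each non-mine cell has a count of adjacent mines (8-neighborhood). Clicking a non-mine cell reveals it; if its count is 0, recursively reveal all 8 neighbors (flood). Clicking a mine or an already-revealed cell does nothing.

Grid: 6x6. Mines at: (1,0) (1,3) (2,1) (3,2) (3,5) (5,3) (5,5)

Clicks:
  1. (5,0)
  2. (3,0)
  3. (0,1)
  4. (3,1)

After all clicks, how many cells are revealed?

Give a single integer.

Answer: 9

Derivation:
Click 1 (5,0) count=0: revealed 8 new [(3,0) (3,1) (4,0) (4,1) (4,2) (5,0) (5,1) (5,2)] -> total=8
Click 2 (3,0) count=1: revealed 0 new [(none)] -> total=8
Click 3 (0,1) count=1: revealed 1 new [(0,1)] -> total=9
Click 4 (3,1) count=2: revealed 0 new [(none)] -> total=9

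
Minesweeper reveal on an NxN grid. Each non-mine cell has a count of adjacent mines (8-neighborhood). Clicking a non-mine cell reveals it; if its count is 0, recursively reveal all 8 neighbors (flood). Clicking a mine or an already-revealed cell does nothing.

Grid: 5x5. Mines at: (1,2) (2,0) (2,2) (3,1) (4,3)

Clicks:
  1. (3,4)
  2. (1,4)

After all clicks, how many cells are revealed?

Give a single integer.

Click 1 (3,4) count=1: revealed 1 new [(3,4)] -> total=1
Click 2 (1,4) count=0: revealed 7 new [(0,3) (0,4) (1,3) (1,4) (2,3) (2,4) (3,3)] -> total=8

Answer: 8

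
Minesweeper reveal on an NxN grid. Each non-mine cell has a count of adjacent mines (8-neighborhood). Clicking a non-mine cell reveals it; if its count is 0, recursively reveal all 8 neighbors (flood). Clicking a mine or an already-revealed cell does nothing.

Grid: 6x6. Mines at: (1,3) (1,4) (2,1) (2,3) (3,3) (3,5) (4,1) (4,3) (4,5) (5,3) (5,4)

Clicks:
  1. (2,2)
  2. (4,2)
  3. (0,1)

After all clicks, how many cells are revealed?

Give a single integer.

Answer: 8

Derivation:
Click 1 (2,2) count=4: revealed 1 new [(2,2)] -> total=1
Click 2 (4,2) count=4: revealed 1 new [(4,2)] -> total=2
Click 3 (0,1) count=0: revealed 6 new [(0,0) (0,1) (0,2) (1,0) (1,1) (1,2)] -> total=8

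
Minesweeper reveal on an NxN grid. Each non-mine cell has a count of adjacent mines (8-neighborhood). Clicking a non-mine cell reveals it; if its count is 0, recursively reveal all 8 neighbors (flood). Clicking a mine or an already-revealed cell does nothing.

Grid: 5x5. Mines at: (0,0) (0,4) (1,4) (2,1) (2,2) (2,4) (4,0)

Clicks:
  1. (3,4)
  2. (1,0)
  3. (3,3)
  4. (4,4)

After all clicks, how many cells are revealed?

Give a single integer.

Answer: 9

Derivation:
Click 1 (3,4) count=1: revealed 1 new [(3,4)] -> total=1
Click 2 (1,0) count=2: revealed 1 new [(1,0)] -> total=2
Click 3 (3,3) count=2: revealed 1 new [(3,3)] -> total=3
Click 4 (4,4) count=0: revealed 6 new [(3,1) (3,2) (4,1) (4,2) (4,3) (4,4)] -> total=9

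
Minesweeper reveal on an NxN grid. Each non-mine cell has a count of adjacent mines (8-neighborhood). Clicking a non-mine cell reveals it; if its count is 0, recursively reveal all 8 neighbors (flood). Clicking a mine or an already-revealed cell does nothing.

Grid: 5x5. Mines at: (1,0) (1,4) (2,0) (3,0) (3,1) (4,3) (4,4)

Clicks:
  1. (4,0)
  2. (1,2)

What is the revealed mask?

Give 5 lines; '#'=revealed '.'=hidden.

Click 1 (4,0) count=2: revealed 1 new [(4,0)] -> total=1
Click 2 (1,2) count=0: revealed 9 new [(0,1) (0,2) (0,3) (1,1) (1,2) (1,3) (2,1) (2,2) (2,3)] -> total=10

Answer: .###.
.###.
.###.
.....
#....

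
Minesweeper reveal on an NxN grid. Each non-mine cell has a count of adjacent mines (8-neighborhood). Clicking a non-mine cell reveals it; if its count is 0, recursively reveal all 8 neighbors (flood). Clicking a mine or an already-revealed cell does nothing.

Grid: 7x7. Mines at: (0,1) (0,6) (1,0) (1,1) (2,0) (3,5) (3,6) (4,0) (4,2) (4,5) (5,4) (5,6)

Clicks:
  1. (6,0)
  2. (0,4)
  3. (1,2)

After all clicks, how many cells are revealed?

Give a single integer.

Answer: 23

Derivation:
Click 1 (6,0) count=0: revealed 8 new [(5,0) (5,1) (5,2) (5,3) (6,0) (6,1) (6,2) (6,3)] -> total=8
Click 2 (0,4) count=0: revealed 15 new [(0,2) (0,3) (0,4) (0,5) (1,2) (1,3) (1,4) (1,5) (2,2) (2,3) (2,4) (2,5) (3,2) (3,3) (3,4)] -> total=23
Click 3 (1,2) count=2: revealed 0 new [(none)] -> total=23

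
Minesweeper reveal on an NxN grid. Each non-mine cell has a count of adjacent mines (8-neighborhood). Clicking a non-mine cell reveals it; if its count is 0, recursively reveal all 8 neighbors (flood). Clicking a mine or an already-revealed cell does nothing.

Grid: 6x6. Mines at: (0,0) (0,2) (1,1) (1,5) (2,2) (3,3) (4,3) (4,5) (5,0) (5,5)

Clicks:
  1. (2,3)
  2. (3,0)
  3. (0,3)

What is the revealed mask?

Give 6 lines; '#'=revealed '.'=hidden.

Answer: ...#..
......
##.#..
##....
##....
......

Derivation:
Click 1 (2,3) count=2: revealed 1 new [(2,3)] -> total=1
Click 2 (3,0) count=0: revealed 6 new [(2,0) (2,1) (3,0) (3,1) (4,0) (4,1)] -> total=7
Click 3 (0,3) count=1: revealed 1 new [(0,3)] -> total=8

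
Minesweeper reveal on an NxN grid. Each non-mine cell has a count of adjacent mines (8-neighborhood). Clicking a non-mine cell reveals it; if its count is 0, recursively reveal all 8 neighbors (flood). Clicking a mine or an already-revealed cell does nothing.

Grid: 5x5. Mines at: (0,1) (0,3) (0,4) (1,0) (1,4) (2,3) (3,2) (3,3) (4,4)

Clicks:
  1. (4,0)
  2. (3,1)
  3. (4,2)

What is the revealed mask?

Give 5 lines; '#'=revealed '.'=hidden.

Answer: .....
.....
##...
##...
###..

Derivation:
Click 1 (4,0) count=0: revealed 6 new [(2,0) (2,1) (3,0) (3,1) (4,0) (4,1)] -> total=6
Click 2 (3,1) count=1: revealed 0 new [(none)] -> total=6
Click 3 (4,2) count=2: revealed 1 new [(4,2)] -> total=7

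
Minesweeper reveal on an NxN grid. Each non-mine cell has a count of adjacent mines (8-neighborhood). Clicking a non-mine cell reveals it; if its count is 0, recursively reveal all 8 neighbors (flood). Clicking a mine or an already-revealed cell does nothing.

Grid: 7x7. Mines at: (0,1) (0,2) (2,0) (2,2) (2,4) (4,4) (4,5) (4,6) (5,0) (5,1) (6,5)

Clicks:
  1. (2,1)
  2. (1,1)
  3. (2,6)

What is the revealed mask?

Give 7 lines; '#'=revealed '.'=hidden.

Click 1 (2,1) count=2: revealed 1 new [(2,1)] -> total=1
Click 2 (1,1) count=4: revealed 1 new [(1,1)] -> total=2
Click 3 (2,6) count=0: revealed 12 new [(0,3) (0,4) (0,5) (0,6) (1,3) (1,4) (1,5) (1,6) (2,5) (2,6) (3,5) (3,6)] -> total=14

Answer: ...####
.#.####
.#...##
.....##
.......
.......
.......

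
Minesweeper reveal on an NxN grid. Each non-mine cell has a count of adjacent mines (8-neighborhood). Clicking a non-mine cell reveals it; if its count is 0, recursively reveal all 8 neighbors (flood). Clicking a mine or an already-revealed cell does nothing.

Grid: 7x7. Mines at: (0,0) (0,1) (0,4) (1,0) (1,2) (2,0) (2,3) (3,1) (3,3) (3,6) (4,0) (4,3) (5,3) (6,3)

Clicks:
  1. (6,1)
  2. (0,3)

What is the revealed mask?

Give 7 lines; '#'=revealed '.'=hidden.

Click 1 (6,1) count=0: revealed 6 new [(5,0) (5,1) (5,2) (6,0) (6,1) (6,2)] -> total=6
Click 2 (0,3) count=2: revealed 1 new [(0,3)] -> total=7

Answer: ...#...
.......
.......
.......
.......
###....
###....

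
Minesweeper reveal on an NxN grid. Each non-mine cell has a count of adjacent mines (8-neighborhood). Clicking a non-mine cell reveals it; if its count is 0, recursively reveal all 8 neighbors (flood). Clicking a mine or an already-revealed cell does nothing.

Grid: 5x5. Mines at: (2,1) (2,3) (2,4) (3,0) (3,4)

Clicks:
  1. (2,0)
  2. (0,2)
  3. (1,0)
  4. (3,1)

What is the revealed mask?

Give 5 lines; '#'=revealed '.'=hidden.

Click 1 (2,0) count=2: revealed 1 new [(2,0)] -> total=1
Click 2 (0,2) count=0: revealed 10 new [(0,0) (0,1) (0,2) (0,3) (0,4) (1,0) (1,1) (1,2) (1,3) (1,4)] -> total=11
Click 3 (1,0) count=1: revealed 0 new [(none)] -> total=11
Click 4 (3,1) count=2: revealed 1 new [(3,1)] -> total=12

Answer: #####
#####
#....
.#...
.....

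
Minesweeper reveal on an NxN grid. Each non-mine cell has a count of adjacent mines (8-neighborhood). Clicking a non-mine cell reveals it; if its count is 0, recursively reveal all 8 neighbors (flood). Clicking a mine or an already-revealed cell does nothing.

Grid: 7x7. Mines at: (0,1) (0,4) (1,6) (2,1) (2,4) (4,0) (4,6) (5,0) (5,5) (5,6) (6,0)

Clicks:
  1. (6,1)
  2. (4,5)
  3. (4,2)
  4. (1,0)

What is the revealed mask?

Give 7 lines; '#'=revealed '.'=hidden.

Answer: .......
#......
.......
.####..
.#####.
.####..
.####..

Derivation:
Click 1 (6,1) count=2: revealed 1 new [(6,1)] -> total=1
Click 2 (4,5) count=3: revealed 1 new [(4,5)] -> total=2
Click 3 (4,2) count=0: revealed 15 new [(3,1) (3,2) (3,3) (3,4) (4,1) (4,2) (4,3) (4,4) (5,1) (5,2) (5,3) (5,4) (6,2) (6,3) (6,4)] -> total=17
Click 4 (1,0) count=2: revealed 1 new [(1,0)] -> total=18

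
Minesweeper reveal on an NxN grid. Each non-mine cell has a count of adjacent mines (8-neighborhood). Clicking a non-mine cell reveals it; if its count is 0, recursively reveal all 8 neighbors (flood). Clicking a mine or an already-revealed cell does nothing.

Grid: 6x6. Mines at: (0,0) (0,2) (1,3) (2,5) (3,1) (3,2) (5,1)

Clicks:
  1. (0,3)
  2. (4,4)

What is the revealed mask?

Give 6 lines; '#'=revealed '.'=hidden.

Answer: ...#..
......
......
...###
..####
..####

Derivation:
Click 1 (0,3) count=2: revealed 1 new [(0,3)] -> total=1
Click 2 (4,4) count=0: revealed 11 new [(3,3) (3,4) (3,5) (4,2) (4,3) (4,4) (4,5) (5,2) (5,3) (5,4) (5,5)] -> total=12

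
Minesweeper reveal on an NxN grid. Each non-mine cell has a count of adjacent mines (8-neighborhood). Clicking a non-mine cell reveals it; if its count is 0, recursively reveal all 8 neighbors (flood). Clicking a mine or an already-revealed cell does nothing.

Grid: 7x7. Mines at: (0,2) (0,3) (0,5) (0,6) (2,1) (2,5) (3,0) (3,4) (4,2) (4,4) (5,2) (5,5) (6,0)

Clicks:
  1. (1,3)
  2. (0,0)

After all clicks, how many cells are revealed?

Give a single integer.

Click 1 (1,3) count=2: revealed 1 new [(1,3)] -> total=1
Click 2 (0,0) count=0: revealed 4 new [(0,0) (0,1) (1,0) (1,1)] -> total=5

Answer: 5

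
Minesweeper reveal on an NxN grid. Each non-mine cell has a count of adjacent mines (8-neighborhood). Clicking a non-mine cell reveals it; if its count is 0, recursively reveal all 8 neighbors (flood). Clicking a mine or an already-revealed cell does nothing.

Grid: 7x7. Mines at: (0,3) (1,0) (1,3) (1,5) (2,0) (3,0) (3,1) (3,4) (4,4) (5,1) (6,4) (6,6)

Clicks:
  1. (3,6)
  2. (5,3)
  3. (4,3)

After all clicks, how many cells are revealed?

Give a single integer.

Answer: 10

Derivation:
Click 1 (3,6) count=0: revealed 8 new [(2,5) (2,6) (3,5) (3,6) (4,5) (4,6) (5,5) (5,6)] -> total=8
Click 2 (5,3) count=2: revealed 1 new [(5,3)] -> total=9
Click 3 (4,3) count=2: revealed 1 new [(4,3)] -> total=10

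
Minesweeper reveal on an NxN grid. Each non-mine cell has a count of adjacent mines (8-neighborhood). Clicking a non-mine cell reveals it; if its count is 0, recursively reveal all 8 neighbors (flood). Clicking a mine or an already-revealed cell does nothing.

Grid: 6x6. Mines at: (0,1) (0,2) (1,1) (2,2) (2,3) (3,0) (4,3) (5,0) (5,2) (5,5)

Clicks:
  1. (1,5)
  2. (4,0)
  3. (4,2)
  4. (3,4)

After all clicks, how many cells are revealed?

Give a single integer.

Answer: 14

Derivation:
Click 1 (1,5) count=0: revealed 12 new [(0,3) (0,4) (0,5) (1,3) (1,4) (1,5) (2,4) (2,5) (3,4) (3,5) (4,4) (4,5)] -> total=12
Click 2 (4,0) count=2: revealed 1 new [(4,0)] -> total=13
Click 3 (4,2) count=2: revealed 1 new [(4,2)] -> total=14
Click 4 (3,4) count=2: revealed 0 new [(none)] -> total=14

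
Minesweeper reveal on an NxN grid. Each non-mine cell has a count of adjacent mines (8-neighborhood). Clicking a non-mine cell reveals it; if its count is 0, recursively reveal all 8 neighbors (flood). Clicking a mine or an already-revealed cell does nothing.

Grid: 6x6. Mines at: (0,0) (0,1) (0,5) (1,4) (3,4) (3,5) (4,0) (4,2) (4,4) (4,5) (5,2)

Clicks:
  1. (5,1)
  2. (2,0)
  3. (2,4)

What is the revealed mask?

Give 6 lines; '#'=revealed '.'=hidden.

Click 1 (5,1) count=3: revealed 1 new [(5,1)] -> total=1
Click 2 (2,0) count=0: revealed 12 new [(1,0) (1,1) (1,2) (1,3) (2,0) (2,1) (2,2) (2,3) (3,0) (3,1) (3,2) (3,3)] -> total=13
Click 3 (2,4) count=3: revealed 1 new [(2,4)] -> total=14

Answer: ......
####..
#####.
####..
......
.#....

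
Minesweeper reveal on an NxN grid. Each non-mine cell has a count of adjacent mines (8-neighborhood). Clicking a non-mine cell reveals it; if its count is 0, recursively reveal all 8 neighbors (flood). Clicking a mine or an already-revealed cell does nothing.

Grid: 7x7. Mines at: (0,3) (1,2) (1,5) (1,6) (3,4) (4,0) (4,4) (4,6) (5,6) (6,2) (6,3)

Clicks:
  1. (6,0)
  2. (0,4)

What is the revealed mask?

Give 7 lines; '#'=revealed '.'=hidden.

Answer: ....#..
.......
.......
.......
.......
##.....
##.....

Derivation:
Click 1 (6,0) count=0: revealed 4 new [(5,0) (5,1) (6,0) (6,1)] -> total=4
Click 2 (0,4) count=2: revealed 1 new [(0,4)] -> total=5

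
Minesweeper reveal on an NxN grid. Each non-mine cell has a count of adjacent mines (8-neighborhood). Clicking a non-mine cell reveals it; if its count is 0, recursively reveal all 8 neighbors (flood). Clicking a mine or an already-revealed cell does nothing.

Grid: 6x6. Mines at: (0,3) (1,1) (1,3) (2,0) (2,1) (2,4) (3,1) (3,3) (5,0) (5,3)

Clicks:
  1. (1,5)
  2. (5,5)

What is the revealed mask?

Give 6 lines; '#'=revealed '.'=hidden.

Click 1 (1,5) count=1: revealed 1 new [(1,5)] -> total=1
Click 2 (5,5) count=0: revealed 6 new [(3,4) (3,5) (4,4) (4,5) (5,4) (5,5)] -> total=7

Answer: ......
.....#
......
....##
....##
....##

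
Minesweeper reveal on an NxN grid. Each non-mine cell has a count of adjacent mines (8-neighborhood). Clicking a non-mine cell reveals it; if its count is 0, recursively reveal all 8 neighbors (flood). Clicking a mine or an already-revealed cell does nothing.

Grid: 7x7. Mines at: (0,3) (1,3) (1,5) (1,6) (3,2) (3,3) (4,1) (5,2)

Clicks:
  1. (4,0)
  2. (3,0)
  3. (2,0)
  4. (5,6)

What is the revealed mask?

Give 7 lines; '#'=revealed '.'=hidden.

Click 1 (4,0) count=1: revealed 1 new [(4,0)] -> total=1
Click 2 (3,0) count=1: revealed 1 new [(3,0)] -> total=2
Click 3 (2,0) count=0: revealed 10 new [(0,0) (0,1) (0,2) (1,0) (1,1) (1,2) (2,0) (2,1) (2,2) (3,1)] -> total=12
Click 4 (5,6) count=0: revealed 18 new [(2,4) (2,5) (2,6) (3,4) (3,5) (3,6) (4,3) (4,4) (4,5) (4,6) (5,3) (5,4) (5,5) (5,6) (6,3) (6,4) (6,5) (6,6)] -> total=30

Answer: ###....
###....
###.###
##..###
#..####
...####
...####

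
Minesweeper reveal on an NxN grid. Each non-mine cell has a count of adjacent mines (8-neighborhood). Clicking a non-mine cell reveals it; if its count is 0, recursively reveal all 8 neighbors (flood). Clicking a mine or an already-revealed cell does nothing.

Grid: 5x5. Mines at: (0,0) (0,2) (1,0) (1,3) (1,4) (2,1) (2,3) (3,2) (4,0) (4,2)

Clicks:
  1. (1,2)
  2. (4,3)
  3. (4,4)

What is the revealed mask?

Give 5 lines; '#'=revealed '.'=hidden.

Answer: .....
..#..
.....
...##
...##

Derivation:
Click 1 (1,2) count=4: revealed 1 new [(1,2)] -> total=1
Click 2 (4,3) count=2: revealed 1 new [(4,3)] -> total=2
Click 3 (4,4) count=0: revealed 3 new [(3,3) (3,4) (4,4)] -> total=5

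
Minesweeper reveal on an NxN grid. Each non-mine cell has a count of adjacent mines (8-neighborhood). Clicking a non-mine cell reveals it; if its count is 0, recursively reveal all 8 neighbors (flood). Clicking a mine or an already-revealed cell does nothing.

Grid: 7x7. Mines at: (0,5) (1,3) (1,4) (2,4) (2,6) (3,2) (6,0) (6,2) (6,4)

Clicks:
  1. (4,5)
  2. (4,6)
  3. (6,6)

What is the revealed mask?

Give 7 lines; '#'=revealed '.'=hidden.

Click 1 (4,5) count=0: revealed 14 new [(3,3) (3,4) (3,5) (3,6) (4,3) (4,4) (4,5) (4,6) (5,3) (5,4) (5,5) (5,6) (6,5) (6,6)] -> total=14
Click 2 (4,6) count=0: revealed 0 new [(none)] -> total=14
Click 3 (6,6) count=0: revealed 0 new [(none)] -> total=14

Answer: .......
.......
.......
...####
...####
...####
.....##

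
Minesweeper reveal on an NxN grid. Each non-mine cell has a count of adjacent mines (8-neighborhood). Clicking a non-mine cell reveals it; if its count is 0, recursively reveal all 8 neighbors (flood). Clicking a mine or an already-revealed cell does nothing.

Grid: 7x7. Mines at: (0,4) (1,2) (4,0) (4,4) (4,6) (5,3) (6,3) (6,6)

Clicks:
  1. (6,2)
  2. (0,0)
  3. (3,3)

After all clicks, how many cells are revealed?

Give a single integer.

Answer: 10

Derivation:
Click 1 (6,2) count=2: revealed 1 new [(6,2)] -> total=1
Click 2 (0,0) count=0: revealed 8 new [(0,0) (0,1) (1,0) (1,1) (2,0) (2,1) (3,0) (3,1)] -> total=9
Click 3 (3,3) count=1: revealed 1 new [(3,3)] -> total=10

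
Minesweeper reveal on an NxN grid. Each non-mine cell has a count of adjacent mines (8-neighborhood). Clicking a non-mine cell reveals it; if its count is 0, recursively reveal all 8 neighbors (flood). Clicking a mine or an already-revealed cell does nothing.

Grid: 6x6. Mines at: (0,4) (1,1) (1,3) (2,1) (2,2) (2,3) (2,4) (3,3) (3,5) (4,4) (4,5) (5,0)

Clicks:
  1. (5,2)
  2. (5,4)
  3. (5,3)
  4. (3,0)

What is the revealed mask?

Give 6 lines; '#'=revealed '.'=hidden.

Click 1 (5,2) count=0: revealed 6 new [(4,1) (4,2) (4,3) (5,1) (5,2) (5,3)] -> total=6
Click 2 (5,4) count=2: revealed 1 new [(5,4)] -> total=7
Click 3 (5,3) count=1: revealed 0 new [(none)] -> total=7
Click 4 (3,0) count=1: revealed 1 new [(3,0)] -> total=8

Answer: ......
......
......
#.....
.###..
.####.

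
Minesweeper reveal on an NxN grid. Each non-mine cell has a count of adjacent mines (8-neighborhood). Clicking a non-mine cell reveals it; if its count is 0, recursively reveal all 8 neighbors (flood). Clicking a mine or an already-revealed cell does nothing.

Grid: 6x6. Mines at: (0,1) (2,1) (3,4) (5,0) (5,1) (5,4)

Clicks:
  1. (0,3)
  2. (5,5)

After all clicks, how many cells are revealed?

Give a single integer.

Click 1 (0,3) count=0: revealed 12 new [(0,2) (0,3) (0,4) (0,5) (1,2) (1,3) (1,4) (1,5) (2,2) (2,3) (2,4) (2,5)] -> total=12
Click 2 (5,5) count=1: revealed 1 new [(5,5)] -> total=13

Answer: 13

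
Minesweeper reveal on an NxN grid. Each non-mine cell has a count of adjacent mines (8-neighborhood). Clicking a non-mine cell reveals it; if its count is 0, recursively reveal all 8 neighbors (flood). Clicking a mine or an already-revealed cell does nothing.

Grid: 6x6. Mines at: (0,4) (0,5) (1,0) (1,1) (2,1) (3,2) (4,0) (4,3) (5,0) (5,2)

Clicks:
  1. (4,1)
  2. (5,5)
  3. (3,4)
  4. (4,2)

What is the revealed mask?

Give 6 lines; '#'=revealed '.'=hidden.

Answer: ......
...###
...###
...###
.##.##
....##

Derivation:
Click 1 (4,1) count=4: revealed 1 new [(4,1)] -> total=1
Click 2 (5,5) count=0: revealed 13 new [(1,3) (1,4) (1,5) (2,3) (2,4) (2,5) (3,3) (3,4) (3,5) (4,4) (4,5) (5,4) (5,5)] -> total=14
Click 3 (3,4) count=1: revealed 0 new [(none)] -> total=14
Click 4 (4,2) count=3: revealed 1 new [(4,2)] -> total=15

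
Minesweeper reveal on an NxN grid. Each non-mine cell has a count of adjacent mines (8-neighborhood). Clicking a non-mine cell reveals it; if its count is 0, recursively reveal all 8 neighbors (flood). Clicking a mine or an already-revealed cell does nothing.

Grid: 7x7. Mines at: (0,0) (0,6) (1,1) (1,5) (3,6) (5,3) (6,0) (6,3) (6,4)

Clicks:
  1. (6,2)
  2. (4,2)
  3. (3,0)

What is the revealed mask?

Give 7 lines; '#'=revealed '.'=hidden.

Answer: ..###..
..###..
######.
######.
######.
###....
..#....

Derivation:
Click 1 (6,2) count=2: revealed 1 new [(6,2)] -> total=1
Click 2 (4,2) count=1: revealed 1 new [(4,2)] -> total=2
Click 3 (3,0) count=0: revealed 26 new [(0,2) (0,3) (0,4) (1,2) (1,3) (1,4) (2,0) (2,1) (2,2) (2,3) (2,4) (2,5) (3,0) (3,1) (3,2) (3,3) (3,4) (3,5) (4,0) (4,1) (4,3) (4,4) (4,5) (5,0) (5,1) (5,2)] -> total=28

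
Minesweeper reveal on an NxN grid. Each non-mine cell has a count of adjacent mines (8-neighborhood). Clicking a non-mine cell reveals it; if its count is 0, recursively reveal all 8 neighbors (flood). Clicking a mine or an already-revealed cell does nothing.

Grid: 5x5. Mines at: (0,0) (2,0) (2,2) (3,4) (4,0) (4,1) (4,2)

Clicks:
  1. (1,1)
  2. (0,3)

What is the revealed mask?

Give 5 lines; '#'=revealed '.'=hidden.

Answer: .####
.####
...##
.....
.....

Derivation:
Click 1 (1,1) count=3: revealed 1 new [(1,1)] -> total=1
Click 2 (0,3) count=0: revealed 9 new [(0,1) (0,2) (0,3) (0,4) (1,2) (1,3) (1,4) (2,3) (2,4)] -> total=10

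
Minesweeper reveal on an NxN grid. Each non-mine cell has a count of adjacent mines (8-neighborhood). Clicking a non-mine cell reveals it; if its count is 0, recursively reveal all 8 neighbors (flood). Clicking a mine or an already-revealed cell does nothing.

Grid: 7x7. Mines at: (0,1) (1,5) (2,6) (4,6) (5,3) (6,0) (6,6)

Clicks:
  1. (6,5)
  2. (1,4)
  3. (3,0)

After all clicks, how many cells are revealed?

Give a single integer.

Click 1 (6,5) count=1: revealed 1 new [(6,5)] -> total=1
Click 2 (1,4) count=1: revealed 1 new [(1,4)] -> total=2
Click 3 (3,0) count=0: revealed 28 new [(0,2) (0,3) (0,4) (1,0) (1,1) (1,2) (1,3) (2,0) (2,1) (2,2) (2,3) (2,4) (2,5) (3,0) (3,1) (3,2) (3,3) (3,4) (3,5) (4,0) (4,1) (4,2) (4,3) (4,4) (4,5) (5,0) (5,1) (5,2)] -> total=30

Answer: 30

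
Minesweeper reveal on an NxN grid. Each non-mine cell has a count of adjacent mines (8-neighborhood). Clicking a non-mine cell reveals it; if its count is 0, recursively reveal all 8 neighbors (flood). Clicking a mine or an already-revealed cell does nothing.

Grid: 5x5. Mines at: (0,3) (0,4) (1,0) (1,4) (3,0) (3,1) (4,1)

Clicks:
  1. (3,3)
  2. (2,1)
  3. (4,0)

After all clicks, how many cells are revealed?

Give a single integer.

Click 1 (3,3) count=0: revealed 9 new [(2,2) (2,3) (2,4) (3,2) (3,3) (3,4) (4,2) (4,3) (4,4)] -> total=9
Click 2 (2,1) count=3: revealed 1 new [(2,1)] -> total=10
Click 3 (4,0) count=3: revealed 1 new [(4,0)] -> total=11

Answer: 11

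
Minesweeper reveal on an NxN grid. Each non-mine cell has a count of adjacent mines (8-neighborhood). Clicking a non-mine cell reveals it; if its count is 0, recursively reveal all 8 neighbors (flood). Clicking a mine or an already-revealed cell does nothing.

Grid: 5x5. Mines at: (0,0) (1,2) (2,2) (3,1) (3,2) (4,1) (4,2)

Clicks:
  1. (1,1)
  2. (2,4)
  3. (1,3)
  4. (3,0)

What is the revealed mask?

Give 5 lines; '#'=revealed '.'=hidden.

Click 1 (1,1) count=3: revealed 1 new [(1,1)] -> total=1
Click 2 (2,4) count=0: revealed 10 new [(0,3) (0,4) (1,3) (1,4) (2,3) (2,4) (3,3) (3,4) (4,3) (4,4)] -> total=11
Click 3 (1,3) count=2: revealed 0 new [(none)] -> total=11
Click 4 (3,0) count=2: revealed 1 new [(3,0)] -> total=12

Answer: ...##
.#.##
...##
#..##
...##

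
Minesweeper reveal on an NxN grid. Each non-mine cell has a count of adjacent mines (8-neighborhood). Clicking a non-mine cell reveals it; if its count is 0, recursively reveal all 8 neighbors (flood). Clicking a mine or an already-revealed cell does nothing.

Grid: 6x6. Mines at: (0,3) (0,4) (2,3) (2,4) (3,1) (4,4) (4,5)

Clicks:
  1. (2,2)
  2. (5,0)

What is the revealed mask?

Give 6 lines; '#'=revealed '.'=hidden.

Click 1 (2,2) count=2: revealed 1 new [(2,2)] -> total=1
Click 2 (5,0) count=0: revealed 8 new [(4,0) (4,1) (4,2) (4,3) (5,0) (5,1) (5,2) (5,3)] -> total=9

Answer: ......
......
..#...
......
####..
####..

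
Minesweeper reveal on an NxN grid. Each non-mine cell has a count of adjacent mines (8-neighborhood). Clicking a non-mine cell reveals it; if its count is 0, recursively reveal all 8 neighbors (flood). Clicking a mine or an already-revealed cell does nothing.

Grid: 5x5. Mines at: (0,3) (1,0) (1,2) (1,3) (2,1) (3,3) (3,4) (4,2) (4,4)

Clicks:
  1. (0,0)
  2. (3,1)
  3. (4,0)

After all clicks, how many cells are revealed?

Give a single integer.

Click 1 (0,0) count=1: revealed 1 new [(0,0)] -> total=1
Click 2 (3,1) count=2: revealed 1 new [(3,1)] -> total=2
Click 3 (4,0) count=0: revealed 3 new [(3,0) (4,0) (4,1)] -> total=5

Answer: 5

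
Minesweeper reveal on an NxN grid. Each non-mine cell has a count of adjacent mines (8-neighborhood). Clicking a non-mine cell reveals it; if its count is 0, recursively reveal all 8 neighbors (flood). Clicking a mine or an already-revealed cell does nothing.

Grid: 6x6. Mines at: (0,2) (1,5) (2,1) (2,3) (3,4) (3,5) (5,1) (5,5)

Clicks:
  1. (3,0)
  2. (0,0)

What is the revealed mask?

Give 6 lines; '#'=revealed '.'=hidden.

Answer: ##....
##....
......
#.....
......
......

Derivation:
Click 1 (3,0) count=1: revealed 1 new [(3,0)] -> total=1
Click 2 (0,0) count=0: revealed 4 new [(0,0) (0,1) (1,0) (1,1)] -> total=5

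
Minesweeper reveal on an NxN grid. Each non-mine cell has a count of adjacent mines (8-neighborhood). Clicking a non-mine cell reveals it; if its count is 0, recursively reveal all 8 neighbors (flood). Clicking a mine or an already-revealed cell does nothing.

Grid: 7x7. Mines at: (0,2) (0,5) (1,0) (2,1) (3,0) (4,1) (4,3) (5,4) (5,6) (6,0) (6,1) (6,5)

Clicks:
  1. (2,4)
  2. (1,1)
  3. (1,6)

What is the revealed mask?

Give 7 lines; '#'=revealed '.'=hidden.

Answer: .......
.######
..#####
..#####
....###
.......
.......

Derivation:
Click 1 (2,4) count=0: revealed 18 new [(1,2) (1,3) (1,4) (1,5) (1,6) (2,2) (2,3) (2,4) (2,5) (2,6) (3,2) (3,3) (3,4) (3,5) (3,6) (4,4) (4,5) (4,6)] -> total=18
Click 2 (1,1) count=3: revealed 1 new [(1,1)] -> total=19
Click 3 (1,6) count=1: revealed 0 new [(none)] -> total=19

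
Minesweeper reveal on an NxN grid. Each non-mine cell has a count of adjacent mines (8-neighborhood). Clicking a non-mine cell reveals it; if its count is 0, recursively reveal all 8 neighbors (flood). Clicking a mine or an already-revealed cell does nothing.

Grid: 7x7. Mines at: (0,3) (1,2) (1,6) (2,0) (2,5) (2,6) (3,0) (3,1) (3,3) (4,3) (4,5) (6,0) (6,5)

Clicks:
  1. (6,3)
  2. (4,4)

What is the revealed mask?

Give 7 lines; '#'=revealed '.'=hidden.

Answer: .......
.......
.......
.......
....#..
.####..
.####..

Derivation:
Click 1 (6,3) count=0: revealed 8 new [(5,1) (5,2) (5,3) (5,4) (6,1) (6,2) (6,3) (6,4)] -> total=8
Click 2 (4,4) count=3: revealed 1 new [(4,4)] -> total=9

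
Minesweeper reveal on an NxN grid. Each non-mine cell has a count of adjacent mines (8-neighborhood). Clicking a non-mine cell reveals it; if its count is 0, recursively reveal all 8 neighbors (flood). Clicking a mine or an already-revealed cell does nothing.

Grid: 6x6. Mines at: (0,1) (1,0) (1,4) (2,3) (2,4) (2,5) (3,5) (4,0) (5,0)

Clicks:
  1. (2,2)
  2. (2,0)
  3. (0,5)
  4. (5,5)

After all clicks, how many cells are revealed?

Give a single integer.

Click 1 (2,2) count=1: revealed 1 new [(2,2)] -> total=1
Click 2 (2,0) count=1: revealed 1 new [(2,0)] -> total=2
Click 3 (0,5) count=1: revealed 1 new [(0,5)] -> total=3
Click 4 (5,5) count=0: revealed 14 new [(3,1) (3,2) (3,3) (3,4) (4,1) (4,2) (4,3) (4,4) (4,5) (5,1) (5,2) (5,3) (5,4) (5,5)] -> total=17

Answer: 17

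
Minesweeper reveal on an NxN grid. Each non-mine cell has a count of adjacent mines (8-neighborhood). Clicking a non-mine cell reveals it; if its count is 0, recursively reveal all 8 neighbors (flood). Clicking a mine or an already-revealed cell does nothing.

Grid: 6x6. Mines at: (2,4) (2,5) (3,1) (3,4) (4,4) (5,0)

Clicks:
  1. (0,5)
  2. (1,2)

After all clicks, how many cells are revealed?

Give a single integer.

Click 1 (0,5) count=0: revealed 16 new [(0,0) (0,1) (0,2) (0,3) (0,4) (0,5) (1,0) (1,1) (1,2) (1,3) (1,4) (1,5) (2,0) (2,1) (2,2) (2,3)] -> total=16
Click 2 (1,2) count=0: revealed 0 new [(none)] -> total=16

Answer: 16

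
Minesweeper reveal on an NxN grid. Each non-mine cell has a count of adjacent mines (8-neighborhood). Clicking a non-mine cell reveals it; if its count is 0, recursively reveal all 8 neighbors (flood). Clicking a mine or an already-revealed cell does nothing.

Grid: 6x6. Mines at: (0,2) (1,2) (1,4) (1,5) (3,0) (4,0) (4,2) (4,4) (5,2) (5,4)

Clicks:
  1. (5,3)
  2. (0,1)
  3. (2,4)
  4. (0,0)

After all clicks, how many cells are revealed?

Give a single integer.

Click 1 (5,3) count=4: revealed 1 new [(5,3)] -> total=1
Click 2 (0,1) count=2: revealed 1 new [(0,1)] -> total=2
Click 3 (2,4) count=2: revealed 1 new [(2,4)] -> total=3
Click 4 (0,0) count=0: revealed 5 new [(0,0) (1,0) (1,1) (2,0) (2,1)] -> total=8

Answer: 8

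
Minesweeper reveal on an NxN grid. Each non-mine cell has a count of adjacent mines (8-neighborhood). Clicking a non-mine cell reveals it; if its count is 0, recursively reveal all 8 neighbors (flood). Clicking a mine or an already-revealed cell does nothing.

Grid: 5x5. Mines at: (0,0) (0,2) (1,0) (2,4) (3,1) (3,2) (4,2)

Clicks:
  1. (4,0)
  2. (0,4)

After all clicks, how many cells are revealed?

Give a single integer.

Click 1 (4,0) count=1: revealed 1 new [(4,0)] -> total=1
Click 2 (0,4) count=0: revealed 4 new [(0,3) (0,4) (1,3) (1,4)] -> total=5

Answer: 5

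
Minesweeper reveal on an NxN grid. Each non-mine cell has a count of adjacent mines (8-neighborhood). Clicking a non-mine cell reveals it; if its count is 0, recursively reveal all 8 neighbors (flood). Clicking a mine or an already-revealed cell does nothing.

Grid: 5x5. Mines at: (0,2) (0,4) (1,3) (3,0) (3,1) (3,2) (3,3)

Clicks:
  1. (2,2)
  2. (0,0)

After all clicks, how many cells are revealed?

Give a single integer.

Click 1 (2,2) count=4: revealed 1 new [(2,2)] -> total=1
Click 2 (0,0) count=0: revealed 6 new [(0,0) (0,1) (1,0) (1,1) (2,0) (2,1)] -> total=7

Answer: 7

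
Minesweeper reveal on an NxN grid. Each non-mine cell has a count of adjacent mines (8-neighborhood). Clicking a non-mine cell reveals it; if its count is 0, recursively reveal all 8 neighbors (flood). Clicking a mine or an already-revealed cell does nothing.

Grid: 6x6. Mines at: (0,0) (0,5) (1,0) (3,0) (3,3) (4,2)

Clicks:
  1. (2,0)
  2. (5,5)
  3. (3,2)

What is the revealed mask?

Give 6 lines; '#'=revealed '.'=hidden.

Answer: ......
....##
#...##
..#.##
...###
...###

Derivation:
Click 1 (2,0) count=2: revealed 1 new [(2,0)] -> total=1
Click 2 (5,5) count=0: revealed 12 new [(1,4) (1,5) (2,4) (2,5) (3,4) (3,5) (4,3) (4,4) (4,5) (5,3) (5,4) (5,5)] -> total=13
Click 3 (3,2) count=2: revealed 1 new [(3,2)] -> total=14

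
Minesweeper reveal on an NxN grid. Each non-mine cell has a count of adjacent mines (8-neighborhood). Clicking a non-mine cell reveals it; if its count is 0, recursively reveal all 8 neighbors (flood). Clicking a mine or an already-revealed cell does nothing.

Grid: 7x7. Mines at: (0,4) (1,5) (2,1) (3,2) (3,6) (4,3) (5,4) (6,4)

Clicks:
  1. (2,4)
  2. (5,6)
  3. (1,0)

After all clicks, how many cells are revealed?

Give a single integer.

Click 1 (2,4) count=1: revealed 1 new [(2,4)] -> total=1
Click 2 (5,6) count=0: revealed 6 new [(4,5) (4,6) (5,5) (5,6) (6,5) (6,6)] -> total=7
Click 3 (1,0) count=1: revealed 1 new [(1,0)] -> total=8

Answer: 8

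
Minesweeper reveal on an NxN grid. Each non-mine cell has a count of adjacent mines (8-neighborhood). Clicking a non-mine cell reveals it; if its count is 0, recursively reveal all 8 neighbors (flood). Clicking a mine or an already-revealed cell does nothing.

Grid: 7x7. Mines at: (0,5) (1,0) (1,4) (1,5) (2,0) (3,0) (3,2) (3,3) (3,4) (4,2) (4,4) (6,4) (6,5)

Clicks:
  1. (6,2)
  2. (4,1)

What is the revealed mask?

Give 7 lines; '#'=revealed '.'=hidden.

Click 1 (6,2) count=0: revealed 10 new [(4,0) (4,1) (5,0) (5,1) (5,2) (5,3) (6,0) (6,1) (6,2) (6,3)] -> total=10
Click 2 (4,1) count=3: revealed 0 new [(none)] -> total=10

Answer: .......
.......
.......
.......
##.....
####...
####...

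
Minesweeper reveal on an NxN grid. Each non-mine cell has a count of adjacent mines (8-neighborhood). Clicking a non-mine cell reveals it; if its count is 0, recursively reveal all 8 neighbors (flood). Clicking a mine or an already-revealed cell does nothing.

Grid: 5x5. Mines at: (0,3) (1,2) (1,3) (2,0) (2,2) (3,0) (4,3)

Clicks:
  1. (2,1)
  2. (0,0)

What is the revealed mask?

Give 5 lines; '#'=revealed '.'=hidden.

Answer: ##...
##...
.#...
.....
.....

Derivation:
Click 1 (2,1) count=4: revealed 1 new [(2,1)] -> total=1
Click 2 (0,0) count=0: revealed 4 new [(0,0) (0,1) (1,0) (1,1)] -> total=5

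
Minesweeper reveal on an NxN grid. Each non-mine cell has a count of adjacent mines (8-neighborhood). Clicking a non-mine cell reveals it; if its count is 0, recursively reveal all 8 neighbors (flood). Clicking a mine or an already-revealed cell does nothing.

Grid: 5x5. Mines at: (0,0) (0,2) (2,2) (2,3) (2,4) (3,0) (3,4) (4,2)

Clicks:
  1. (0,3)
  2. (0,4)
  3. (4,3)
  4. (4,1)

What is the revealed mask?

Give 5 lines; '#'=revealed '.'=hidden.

Answer: ...##
...##
.....
.....
.#.#.

Derivation:
Click 1 (0,3) count=1: revealed 1 new [(0,3)] -> total=1
Click 2 (0,4) count=0: revealed 3 new [(0,4) (1,3) (1,4)] -> total=4
Click 3 (4,3) count=2: revealed 1 new [(4,3)] -> total=5
Click 4 (4,1) count=2: revealed 1 new [(4,1)] -> total=6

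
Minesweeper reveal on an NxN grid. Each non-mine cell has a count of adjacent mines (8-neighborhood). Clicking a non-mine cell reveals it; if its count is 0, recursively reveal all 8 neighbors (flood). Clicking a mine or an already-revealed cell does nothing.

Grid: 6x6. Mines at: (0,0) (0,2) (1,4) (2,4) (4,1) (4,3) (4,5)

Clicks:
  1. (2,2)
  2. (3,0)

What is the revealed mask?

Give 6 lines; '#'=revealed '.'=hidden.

Click 1 (2,2) count=0: revealed 12 new [(1,0) (1,1) (1,2) (1,3) (2,0) (2,1) (2,2) (2,3) (3,0) (3,1) (3,2) (3,3)] -> total=12
Click 2 (3,0) count=1: revealed 0 new [(none)] -> total=12

Answer: ......
####..
####..
####..
......
......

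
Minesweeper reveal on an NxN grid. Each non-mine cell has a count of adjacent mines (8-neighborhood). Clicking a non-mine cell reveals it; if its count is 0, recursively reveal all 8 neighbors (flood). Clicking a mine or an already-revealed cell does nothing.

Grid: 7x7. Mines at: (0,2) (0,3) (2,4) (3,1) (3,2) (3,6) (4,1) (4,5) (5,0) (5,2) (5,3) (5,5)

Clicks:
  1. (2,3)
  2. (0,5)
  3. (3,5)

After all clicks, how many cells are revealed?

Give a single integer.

Click 1 (2,3) count=2: revealed 1 new [(2,3)] -> total=1
Click 2 (0,5) count=0: revealed 8 new [(0,4) (0,5) (0,6) (1,4) (1,5) (1,6) (2,5) (2,6)] -> total=9
Click 3 (3,5) count=3: revealed 1 new [(3,5)] -> total=10

Answer: 10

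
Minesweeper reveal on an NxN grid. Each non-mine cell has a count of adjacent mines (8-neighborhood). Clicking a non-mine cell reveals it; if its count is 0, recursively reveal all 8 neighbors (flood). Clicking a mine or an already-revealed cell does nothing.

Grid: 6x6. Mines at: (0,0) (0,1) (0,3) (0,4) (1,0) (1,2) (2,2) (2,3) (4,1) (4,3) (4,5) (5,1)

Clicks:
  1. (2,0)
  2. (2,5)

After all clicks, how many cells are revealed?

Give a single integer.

Answer: 7

Derivation:
Click 1 (2,0) count=1: revealed 1 new [(2,0)] -> total=1
Click 2 (2,5) count=0: revealed 6 new [(1,4) (1,5) (2,4) (2,5) (3,4) (3,5)] -> total=7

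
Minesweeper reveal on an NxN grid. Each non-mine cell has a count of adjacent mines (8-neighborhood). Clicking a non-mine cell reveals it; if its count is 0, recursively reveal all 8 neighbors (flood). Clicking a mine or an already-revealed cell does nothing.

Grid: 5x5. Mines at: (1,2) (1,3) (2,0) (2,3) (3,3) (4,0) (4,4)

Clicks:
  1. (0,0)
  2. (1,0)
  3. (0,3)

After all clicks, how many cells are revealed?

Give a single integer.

Click 1 (0,0) count=0: revealed 4 new [(0,0) (0,1) (1,0) (1,1)] -> total=4
Click 2 (1,0) count=1: revealed 0 new [(none)] -> total=4
Click 3 (0,3) count=2: revealed 1 new [(0,3)] -> total=5

Answer: 5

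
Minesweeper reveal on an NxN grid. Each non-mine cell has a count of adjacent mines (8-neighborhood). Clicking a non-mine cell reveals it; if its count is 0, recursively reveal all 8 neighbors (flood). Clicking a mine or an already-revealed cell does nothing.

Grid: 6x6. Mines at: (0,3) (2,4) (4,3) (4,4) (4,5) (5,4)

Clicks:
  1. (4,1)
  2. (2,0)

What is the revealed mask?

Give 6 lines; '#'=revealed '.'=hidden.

Click 1 (4,1) count=0: revealed 21 new [(0,0) (0,1) (0,2) (1,0) (1,1) (1,2) (1,3) (2,0) (2,1) (2,2) (2,3) (3,0) (3,1) (3,2) (3,3) (4,0) (4,1) (4,2) (5,0) (5,1) (5,2)] -> total=21
Click 2 (2,0) count=0: revealed 0 new [(none)] -> total=21

Answer: ###...
####..
####..
####..
###...
###...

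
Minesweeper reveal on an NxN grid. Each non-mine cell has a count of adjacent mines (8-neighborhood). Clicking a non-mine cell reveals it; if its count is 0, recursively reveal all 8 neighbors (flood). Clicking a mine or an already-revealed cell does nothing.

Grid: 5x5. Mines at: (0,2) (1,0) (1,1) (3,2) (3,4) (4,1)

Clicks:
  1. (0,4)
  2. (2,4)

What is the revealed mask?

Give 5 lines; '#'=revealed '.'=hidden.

Answer: ...##
...##
...##
.....
.....

Derivation:
Click 1 (0,4) count=0: revealed 6 new [(0,3) (0,4) (1,3) (1,4) (2,3) (2,4)] -> total=6
Click 2 (2,4) count=1: revealed 0 new [(none)] -> total=6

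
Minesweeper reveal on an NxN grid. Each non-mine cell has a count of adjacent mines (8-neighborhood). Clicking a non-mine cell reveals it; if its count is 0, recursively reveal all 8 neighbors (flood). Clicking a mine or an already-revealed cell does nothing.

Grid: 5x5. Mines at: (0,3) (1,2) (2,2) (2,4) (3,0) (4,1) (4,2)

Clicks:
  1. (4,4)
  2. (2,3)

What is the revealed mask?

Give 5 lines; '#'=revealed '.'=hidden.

Answer: .....
.....
...#.
...##
...##

Derivation:
Click 1 (4,4) count=0: revealed 4 new [(3,3) (3,4) (4,3) (4,4)] -> total=4
Click 2 (2,3) count=3: revealed 1 new [(2,3)] -> total=5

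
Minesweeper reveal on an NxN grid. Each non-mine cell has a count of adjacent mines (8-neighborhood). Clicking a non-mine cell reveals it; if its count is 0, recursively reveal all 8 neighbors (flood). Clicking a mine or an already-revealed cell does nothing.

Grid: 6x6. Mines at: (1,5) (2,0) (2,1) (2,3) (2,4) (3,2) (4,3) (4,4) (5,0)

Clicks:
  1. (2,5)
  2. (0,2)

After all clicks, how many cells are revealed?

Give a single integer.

Click 1 (2,5) count=2: revealed 1 new [(2,5)] -> total=1
Click 2 (0,2) count=0: revealed 10 new [(0,0) (0,1) (0,2) (0,3) (0,4) (1,0) (1,1) (1,2) (1,3) (1,4)] -> total=11

Answer: 11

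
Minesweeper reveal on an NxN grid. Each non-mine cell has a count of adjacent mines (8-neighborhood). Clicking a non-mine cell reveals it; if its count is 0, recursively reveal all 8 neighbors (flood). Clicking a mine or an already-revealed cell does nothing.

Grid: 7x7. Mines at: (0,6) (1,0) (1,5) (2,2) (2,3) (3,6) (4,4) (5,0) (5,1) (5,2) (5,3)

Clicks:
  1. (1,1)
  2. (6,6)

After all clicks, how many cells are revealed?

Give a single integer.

Answer: 9

Derivation:
Click 1 (1,1) count=2: revealed 1 new [(1,1)] -> total=1
Click 2 (6,6) count=0: revealed 8 new [(4,5) (4,6) (5,4) (5,5) (5,6) (6,4) (6,5) (6,6)] -> total=9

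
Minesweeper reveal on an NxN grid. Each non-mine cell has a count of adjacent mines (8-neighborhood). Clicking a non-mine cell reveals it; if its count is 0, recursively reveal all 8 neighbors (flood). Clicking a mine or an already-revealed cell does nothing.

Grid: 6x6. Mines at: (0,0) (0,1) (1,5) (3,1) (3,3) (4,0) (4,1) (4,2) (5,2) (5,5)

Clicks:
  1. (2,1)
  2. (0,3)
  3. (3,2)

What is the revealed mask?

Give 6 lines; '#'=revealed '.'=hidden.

Answer: ..###.
..###.
.####.
..#...
......
......

Derivation:
Click 1 (2,1) count=1: revealed 1 new [(2,1)] -> total=1
Click 2 (0,3) count=0: revealed 9 new [(0,2) (0,3) (0,4) (1,2) (1,3) (1,4) (2,2) (2,3) (2,4)] -> total=10
Click 3 (3,2) count=4: revealed 1 new [(3,2)] -> total=11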